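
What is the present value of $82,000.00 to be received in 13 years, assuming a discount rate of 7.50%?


Present value formula: PV = FV / (1 + r)^t
PV = $82,000.00 / (1 + 0.075)^13
PV = $82,000.00 / 2.560413
PV = $32,026.08

PV = FV / (1 + r)^t = $32,026.08


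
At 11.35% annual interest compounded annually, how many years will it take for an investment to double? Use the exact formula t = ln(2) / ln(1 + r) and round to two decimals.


Doubling condition: (1 + r)^t = 2
Take ln of both sides: t × ln(1 + r) = ln(2)
t = ln(2) / ln(1 + r)
t = 0.693147 / 0.107508
t = 6.45

t = ln(2) / ln(1 + r) = 6.45 years


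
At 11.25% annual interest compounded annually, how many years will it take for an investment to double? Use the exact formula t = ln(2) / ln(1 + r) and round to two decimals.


Doubling condition: (1 + r)^t = 2
Take ln of both sides: t × ln(1 + r) = ln(2)
t = ln(2) / ln(1 + r)
t = 0.693147 / 0.106610
t = 6.50

t = ln(2) / ln(1 + r) = 6.50 years


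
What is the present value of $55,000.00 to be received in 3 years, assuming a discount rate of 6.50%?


Present value formula: PV = FV / (1 + r)^t
PV = $55,000.00 / (1 + 0.065)^3
PV = $55,000.00 / 1.2079496
PV = $45,531.70

PV = FV / (1 + r)^t = $45,531.70


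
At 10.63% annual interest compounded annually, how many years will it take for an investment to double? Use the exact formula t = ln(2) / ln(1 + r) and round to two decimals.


Doubling condition: (1 + r)^t = 2
Take ln of both sides: t × ln(1 + r) = ln(2)
t = ln(2) / ln(1 + r)
t = 0.693147 / 0.101021
t = 6.86

t = ln(2) / ln(1 + r) = 6.86 years


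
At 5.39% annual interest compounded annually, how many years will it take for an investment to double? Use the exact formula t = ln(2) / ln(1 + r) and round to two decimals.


Doubling condition: (1 + r)^t = 2
Take ln of both sides: t × ln(1 + r) = ln(2)
t = ln(2) / ln(1 + r)
t = 0.693147 / 0.052498
t = 13.20

t = ln(2) / ln(1 + r) = 13.20 years


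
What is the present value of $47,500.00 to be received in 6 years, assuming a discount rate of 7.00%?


Present value formula: PV = FV / (1 + r)^t
PV = $47,500.00 / (1 + 0.07)^6
PV = $47,500.00 / 1.500730
PV = $31,651.26

PV = FV / (1 + r)^t = $31,651.26


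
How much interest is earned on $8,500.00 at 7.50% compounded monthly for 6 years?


Compound interest earned = final amount − principal.
A = P(1 + r/n)^(nt) = $8,500.00 × (1 + 0.075/12)^(12 × 6) = $13,312.00
Interest = A − P = $13,312.00 − $8,500.00 = $4,812.00

Interest = A - P = $4,812.00


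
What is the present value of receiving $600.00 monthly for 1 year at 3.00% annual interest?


Present value of an ordinary annuity: PV = PMT × (1 − (1 + r)^(−n)) / r
Monthly rate r = 0.03/12 = 0.0025, n = 12
PV = $600.00 × (1 − (1 + 0.03/12)^(−12)) / (0.03/12)
PV = $600.00 × 11.807254
PV = $7,084.35

PV = PMT × (1-(1+r)^(-n))/r = $7,084.35


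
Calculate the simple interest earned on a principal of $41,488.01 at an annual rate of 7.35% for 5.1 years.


Simple interest formula: I = P × r × t
I = $41,488.01 × 0.0735 × 5.1
I = $15,551.78

I = P × r × t = $15,551.78


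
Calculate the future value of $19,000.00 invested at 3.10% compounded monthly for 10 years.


Compound interest formula: A = P(1 + r/n)^(nt)
A = $19,000.00 × (1 + 0.031/12)^(12 × 10)
Growth factor: (1 + 0.031/12)^120 = 1.362880
A = $19,000.00 × 1.362880
A = $25,894.72

A = P(1 + r/n)^(nt) = $25,894.72


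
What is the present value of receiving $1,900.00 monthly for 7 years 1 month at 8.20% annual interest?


Present value of an ordinary annuity: PV = PMT × (1 − (1 + r)^(−n)) / r
Monthly rate r = 0.082/12 ≈ 0.00683333, n = 85
PV = $1,900.00 × (1 − (1 + 0.082/12)^(−85)) / (0.082/12)
PV = $1,900.00 × 64.311477
PV = $122,191.81

PV = PMT × (1-(1+r)^(-n))/r = $122,191.81


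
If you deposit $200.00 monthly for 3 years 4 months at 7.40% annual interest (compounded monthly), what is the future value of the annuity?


Future value of an ordinary annuity: FV = PMT × ((1 + r)^n − 1) / r
Monthly rate r = 0.074/12 ≈ 0.00616667, n = 40
FV = $200.00 × ((1 + 0.074/12)^40 − 1) / (0.074/12)
FV = $200.00 × 45.208133
FV = $9,041.63

FV = PMT × ((1+r)^n - 1)/r = $9,041.63


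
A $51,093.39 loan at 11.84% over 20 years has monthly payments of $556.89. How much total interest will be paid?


Total paid over the life of the loan = PMT × n.
Total paid = $556.89 × 240 = $133,653.60
Total interest = total paid − principal = $133,653.60 − $51,093.39 = $82,560.21

Total interest = (PMT × n) - PV = $82,560.21


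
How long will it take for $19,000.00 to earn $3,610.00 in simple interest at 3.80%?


Rearrange the simple interest formula for t:
I = P × r × t  ⇒  t = I / (P × r)
t = $3,610.00 / ($19,000.00 × 0.038)
t = 5

t = I/(P×r) = 5 years


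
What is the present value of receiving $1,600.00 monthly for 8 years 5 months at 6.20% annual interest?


Present value of an ordinary annuity: PV = PMT × (1 − (1 + r)^(−n)) / r
Monthly rate r = 0.062/12 ≈ 0.00516667, n = 101
PV = $1,600.00 × (1 − (1 + 0.062/12)^(−101)) / (0.062/12)
PV = $1,600.00 × 78.536251
PV = $125,658.00

PV = PMT × (1-(1+r)^(-n))/r = $125,658.00


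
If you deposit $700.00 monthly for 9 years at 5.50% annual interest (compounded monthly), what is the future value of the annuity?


Future value of an ordinary annuity: FV = PMT × ((1 + r)^n − 1) / r
Monthly rate r = 0.055/12 ≈ 0.00458333, n = 108
FV = $700.00 × ((1 + 0.055/12)^108 − 1) / (0.055/12)
FV = $700.00 × 139.340512
FV = $97,538.36

FV = PMT × ((1+r)^n - 1)/r = $97,538.36


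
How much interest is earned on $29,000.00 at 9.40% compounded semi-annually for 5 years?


Compound interest earned = final amount − principal.
A = P(1 + r/n)^(nt) = $29,000.00 × (1 + 0.094/2)^(2 × 5) = $45,905.51
Interest = A − P = $45,905.51 − $29,000.00 = $16,905.51

Interest = A - P = $16,905.51


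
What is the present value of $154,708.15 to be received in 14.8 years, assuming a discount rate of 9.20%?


Present value formula: PV = FV / (1 + r)^t
PV = $154,708.15 / (1 + 0.092)^14.8
PV = $154,708.15 / 3.678706
PV = $42,055.05

PV = FV / (1 + r)^t = $42,055.05


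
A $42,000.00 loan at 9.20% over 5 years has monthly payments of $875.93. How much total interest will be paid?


Total paid over the life of the loan = PMT × n.
Total paid = $875.93 × 60 = $52,555.80
Total interest = total paid − principal = $52,555.80 − $42,000.00 = $10,555.80

Total interest = (PMT × n) - PV = $10,555.80


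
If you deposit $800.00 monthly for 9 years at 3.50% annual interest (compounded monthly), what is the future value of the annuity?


Future value of an ordinary annuity: FV = PMT × ((1 + r)^n − 1) / r
Monthly rate r = 0.035/12 ≈ 0.00291667, n = 108
FV = $800.00 × ((1 + 0.035/12)^108 − 1) / (0.035/12)
FV = $800.00 × 126.730702
FV = $101,384.56

FV = PMT × ((1+r)^n - 1)/r = $101,384.56


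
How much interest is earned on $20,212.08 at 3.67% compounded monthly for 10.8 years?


Compound interest earned = final amount − principal.
A = P(1 + r/n)^(nt) = $20,212.08 × (1 + 0.0367/12)^(12 × 10.8) = $30,025.16
Interest = A − P = $30,025.16 − $20,212.08 = $9,813.08

Interest = A - P = $9,813.08


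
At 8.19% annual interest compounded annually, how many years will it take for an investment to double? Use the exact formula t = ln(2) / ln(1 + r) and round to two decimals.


Doubling condition: (1 + r)^t = 2
Take ln of both sides: t × ln(1 + r) = ln(2)
t = ln(2) / ln(1 + r)
t = 0.693147 / 0.078719
t = 8.81

t = ln(2) / ln(1 + r) = 8.81 years


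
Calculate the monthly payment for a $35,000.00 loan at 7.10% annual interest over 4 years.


Loan payment formula: PMT = PV × r / (1 − (1 + r)^(−n))
Monthly rate r = 0.071/12 ≈ 0.00591667, n = 48 months
Denominator: 1 − (1 + 0.071/12)^(−48) = 0.246603
PMT = $35,000.00 × (0.071/12) / 0.246603
PMT = $839.74 per month

PMT = PV × r / (1-(1+r)^(-n)) = $839.74/month


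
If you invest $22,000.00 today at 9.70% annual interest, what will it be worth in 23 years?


Future value formula: FV = PV × (1 + r)^t
FV = $22,000.00 × (1 + 0.097)^23
FV = $22,000.00 × 8.4091565
FV = $185,001.44

FV = PV × (1 + r)^t = $185,001.44


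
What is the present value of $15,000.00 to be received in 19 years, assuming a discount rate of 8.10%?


Present value formula: PV = FV / (1 + r)^t
PV = $15,000.00 / (1 + 0.081)^19
PV = $15,000.00 / 4.392261
PV = $3,415.10

PV = FV / (1 + r)^t = $3,415.10


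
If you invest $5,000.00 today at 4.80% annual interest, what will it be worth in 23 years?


Future value formula: FV = PV × (1 + r)^t
FV = $5,000.00 × (1 + 0.048)^23
FV = $5,000.00 × 2.939744
FV = $14,698.72

FV = PV × (1 + r)^t = $14,698.72


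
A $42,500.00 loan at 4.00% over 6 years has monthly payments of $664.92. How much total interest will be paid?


Total paid over the life of the loan = PMT × n.
Total paid = $664.92 × 72 = $47,874.24
Total interest = total paid − principal = $47,874.24 − $42,500.00 = $5,374.24

Total interest = (PMT × n) - PV = $5,374.24


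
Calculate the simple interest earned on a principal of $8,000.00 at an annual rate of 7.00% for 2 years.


Simple interest formula: I = P × r × t
I = $8,000.00 × 0.07 × 2
I = $1,120.00

I = P × r × t = $1,120.00


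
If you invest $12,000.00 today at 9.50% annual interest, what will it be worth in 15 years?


Future value formula: FV = PV × (1 + r)^t
FV = $12,000.00 × (1 + 0.095)^15
FV = $12,000.00 × 3.901322
FV = $46,815.86

FV = PV × (1 + r)^t = $46,815.86


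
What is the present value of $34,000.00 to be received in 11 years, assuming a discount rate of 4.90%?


Present value formula: PV = FV / (1 + r)^t
PV = $34,000.00 / (1 + 0.049)^11
PV = $34,000.00 / 1.6925066
PV = $20,088.55

PV = FV / (1 + r)^t = $20,088.55


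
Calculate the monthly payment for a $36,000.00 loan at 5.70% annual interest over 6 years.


Loan payment formula: PMT = PV × r / (1 − (1 + r)^(−n))
Monthly rate r = 0.057/12 = 0.00475, n = 72 months
Denominator: 1 − (1 + 0.057/12)^(−72) = 0.289076
PMT = $36,000.00 × (0.057/12) / 0.289076
PMT = $591.54 per month

PMT = PV × r / (1-(1+r)^(-n)) = $591.54/month


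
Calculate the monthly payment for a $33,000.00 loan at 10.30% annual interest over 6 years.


Loan payment formula: PMT = PV × r / (1 − (1 + r)^(−n))
Monthly rate r = 0.103/12 ≈ 0.00858333, n = 72 months
Denominator: 1 − (1 + 0.103/12)^(−72) = 0.459555
PMT = $33,000.00 × (0.103/12) / 0.459555
PMT = $616.36 per month

PMT = PV × r / (1-(1+r)^(-n)) = $616.36/month


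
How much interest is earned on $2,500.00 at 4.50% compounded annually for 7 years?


Compound interest earned = final amount − principal.
A = P(1 + r/n)^(nt) = $2,500.00 × (1 + 0.045/1)^(1 × 7) = $3,402.15
Interest = A − P = $3,402.15 − $2,500.00 = $902.15

Interest = A - P = $902.15


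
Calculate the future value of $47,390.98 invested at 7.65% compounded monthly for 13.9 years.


Compound interest formula: A = P(1 + r/n)^(nt)
A = $47,390.98 × (1 + 0.0765/12)^(12 × 13.9)
Growth factor: (1 + 0.0765/12)^166.8 = 2.8862986
A = $47,390.98 × 2.8862986
A = $136,784.52

A = P(1 + r/n)^(nt) = $136,784.52


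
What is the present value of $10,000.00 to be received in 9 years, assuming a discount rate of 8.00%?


Present value formula: PV = FV / (1 + r)^t
PV = $10,000.00 / (1 + 0.08)^9
PV = $10,000.00 / 1.999005
PV = $5,002.49

PV = FV / (1 + r)^t = $5,002.49


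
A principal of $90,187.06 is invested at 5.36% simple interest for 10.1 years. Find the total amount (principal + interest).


Total amount formula: A = P(1 + rt) = P + P·r·t
Interest: I = P × r × t = $90,187.06 × 0.0536 × 10.1 = $48,823.67
A = P + I = $90,187.06 + $48,823.67 = $139,010.73

A = P + I = P(1 + rt) = $139,010.73


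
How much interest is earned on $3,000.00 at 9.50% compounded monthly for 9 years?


Compound interest earned = final amount − principal.
A = P(1 + r/n)^(nt) = $3,000.00 × (1 + 0.095/12)^(12 × 9) = $7,030.41
Interest = A − P = $7,030.41 − $3,000.00 = $4,030.41

Interest = A - P = $4,030.41


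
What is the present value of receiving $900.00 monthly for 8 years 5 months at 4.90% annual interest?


Present value of an ordinary annuity: PV = PMT × (1 − (1 + r)^(−n)) / r
Monthly rate r = 0.049/12 ≈ 0.00408333, n = 101
PV = $900.00 × (1 − (1 + 0.049/12)^(−101)) / (0.049/12)
PV = $900.00 × 82.627459
PV = $74,364.71

PV = PMT × (1-(1+r)^(-n))/r = $74,364.71


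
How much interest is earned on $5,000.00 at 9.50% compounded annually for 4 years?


Compound interest earned = final amount − principal.
A = P(1 + r/n)^(nt) = $5,000.00 × (1 + 0.095/1)^(1 × 4) = $7,188.30
Interest = A − P = $7,188.30 − $5,000.00 = $2,188.30

Interest = A - P = $2,188.30


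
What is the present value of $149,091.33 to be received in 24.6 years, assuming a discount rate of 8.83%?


Present value formula: PV = FV / (1 + r)^t
PV = $149,091.33 / (1 + 0.0883)^24.6
PV = $149,091.33 / 8.017081
PV = $18,596.71

PV = FV / (1 + r)^t = $18,596.71


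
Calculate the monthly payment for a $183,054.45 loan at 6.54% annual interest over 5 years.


Loan payment formula: PMT = PV × r / (1 − (1 + r)^(−n))
Monthly rate r = 0.0654/12 = 0.00545, n = 60 months
Denominator: 1 − (1 + 0.0654/12)^(−60) = 0.278276
PMT = $183,054.45 × (0.0654/12) / 0.278276
PMT = $3,585.10 per month

PMT = PV × r / (1-(1+r)^(-n)) = $3,585.10/month


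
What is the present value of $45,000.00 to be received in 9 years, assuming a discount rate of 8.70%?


Present value formula: PV = FV / (1 + r)^t
PV = $45,000.00 / (1 + 0.087)^9
PV = $45,000.00 / 2.118683
PV = $21,239.61

PV = FV / (1 + r)^t = $21,239.61


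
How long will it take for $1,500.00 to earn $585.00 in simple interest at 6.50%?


Rearrange the simple interest formula for t:
I = P × r × t  ⇒  t = I / (P × r)
t = $585.00 / ($1,500.00 × 0.065)
t = 6

t = I/(P×r) = 6 years


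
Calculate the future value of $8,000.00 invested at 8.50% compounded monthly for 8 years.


Compound interest formula: A = P(1 + r/n)^(nt)
A = $8,000.00 × (1 + 0.085/12)^(12 × 8)
Growth factor: (1 + 0.085/12)^96 = 1.969152
A = $8,000.00 × 1.969152
A = $15,753.22

A = P(1 + r/n)^(nt) = $15,753.22


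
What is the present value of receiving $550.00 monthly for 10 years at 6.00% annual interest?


Present value of an ordinary annuity: PV = PMT × (1 − (1 + r)^(−n)) / r
Monthly rate r = 0.06/12 = 0.005, n = 120
PV = $550.00 × (1 − (1 + 0.06/12)^(−120)) / (0.06/12)
PV = $550.00 × 90.073453
PV = $49,540.40

PV = PMT × (1-(1+r)^(-n))/r = $49,540.40


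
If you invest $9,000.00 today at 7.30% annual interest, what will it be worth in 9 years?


Future value formula: FV = PV × (1 + r)^t
FV = $9,000.00 × (1 + 0.073)^9
FV = $9,000.00 × 1.885374
FV = $16,968.37

FV = PV × (1 + r)^t = $16,968.37


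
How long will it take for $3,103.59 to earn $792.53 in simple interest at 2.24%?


Rearrange the simple interest formula for t:
I = P × r × t  ⇒  t = I / (P × r)
t = $792.53 / ($3,103.59 × 0.0224)
t = 11.4

t = I/(P×r) = 11.4 years


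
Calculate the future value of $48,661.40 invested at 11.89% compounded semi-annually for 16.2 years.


Compound interest formula: A = P(1 + r/n)^(nt)
A = $48,661.40 × (1 + 0.1189/2)^(2 × 16.2)
Growth factor: (1 + 0.1189/2)^32.4 = 6.4954176
A = $48,661.40 × 6.4954176
A = $316,076.11

A = P(1 + r/n)^(nt) = $316,076.11


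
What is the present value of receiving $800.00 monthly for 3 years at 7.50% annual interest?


Present value of an ordinary annuity: PV = PMT × (1 − (1 + r)^(−n)) / r
Monthly rate r = 0.075/12 = 0.00625, n = 36
PV = $800.00 × (1 − (1 + 0.075/12)^(−36)) / (0.075/12)
PV = $800.00 × 32.147913
PV = $25,718.33

PV = PMT × (1-(1+r)^(-n))/r = $25,718.33


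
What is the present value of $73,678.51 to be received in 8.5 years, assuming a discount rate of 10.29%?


Present value formula: PV = FV / (1 + r)^t
PV = $73,678.51 / (1 + 0.1029)^8.5
PV = $73,678.51 / 2.299096
PV = $32,046.73

PV = FV / (1 + r)^t = $32,046.73


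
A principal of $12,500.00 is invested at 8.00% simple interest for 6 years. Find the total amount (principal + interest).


Total amount formula: A = P(1 + rt) = P + P·r·t
Interest: I = P × r × t = $12,500.00 × 0.08 × 6 = $6,000.00
A = P + I = $12,500.00 + $6,000.00 = $18,500.00

A = P + I = P(1 + rt) = $18,500.00


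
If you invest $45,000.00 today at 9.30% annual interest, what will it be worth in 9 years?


Future value formula: FV = PV × (1 + r)^t
FV = $45,000.00 × (1 + 0.093)^9
FV = $45,000.00 × 2.2262886
FV = $100,182.99

FV = PV × (1 + r)^t = $100,182.99


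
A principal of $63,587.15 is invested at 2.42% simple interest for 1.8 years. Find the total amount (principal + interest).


Total amount formula: A = P(1 + rt) = P + P·r·t
Interest: I = P × r × t = $63,587.15 × 0.0242 × 1.8 = $2,769.86
A = P + I = $63,587.15 + $2,769.86 = $66,357.01

A = P + I = P(1 + rt) = $66,357.01


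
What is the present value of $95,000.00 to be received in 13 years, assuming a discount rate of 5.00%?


Present value formula: PV = FV / (1 + r)^t
PV = $95,000.00 / (1 + 0.05)^13
PV = $95,000.00 / 1.885649
PV = $50,380.53

PV = FV / (1 + r)^t = $50,380.53


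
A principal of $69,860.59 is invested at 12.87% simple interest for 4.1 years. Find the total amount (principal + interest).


Total amount formula: A = P(1 + rt) = P + P·r·t
Interest: I = P × r × t = $69,860.59 × 0.1287 × 4.1 = $36,863.34
A = P + I = $69,860.59 + $36,863.34 = $106,723.93

A = P + I = P(1 + rt) = $106,723.93


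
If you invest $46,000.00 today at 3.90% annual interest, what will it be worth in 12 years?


Future value formula: FV = PV × (1 + r)^t
FV = $46,000.00 × (1 + 0.039)^12
FV = $46,000.00 × 1.582656
FV = $72,802.18

FV = PV × (1 + r)^t = $72,802.18


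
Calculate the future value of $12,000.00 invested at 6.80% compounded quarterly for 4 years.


Compound interest formula: A = P(1 + r/n)^(nt)
A = $12,000.00 × (1 + 0.068/4)^(4 × 4)
Growth factor: (1 + 0.068/4)^16 = 1.309590
A = $12,000.00 × 1.309590
A = $15,715.08

A = P(1 + r/n)^(nt) = $15,715.08


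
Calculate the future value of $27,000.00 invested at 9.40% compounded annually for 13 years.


Compound interest formula: A = P(1 + r/n)^(nt)
A = $27,000.00 × (1 + 0.094/1)^(1 × 13)
Growth factor: (1 + 0.094/1)^13 = 3.2153273
A = $27,000.00 × 3.2153273
A = $86,813.84

A = P(1 + r/n)^(nt) = $86,813.84


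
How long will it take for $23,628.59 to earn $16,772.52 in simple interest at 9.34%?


Rearrange the simple interest formula for t:
I = P × r × t  ⇒  t = I / (P × r)
t = $16,772.52 / ($23,628.59 × 0.0934)
t = 7.6

t = I/(P×r) = 7.6 years


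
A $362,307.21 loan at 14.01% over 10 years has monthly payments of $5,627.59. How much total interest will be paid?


Total paid over the life of the loan = PMT × n.
Total paid = $5,627.59 × 120 = $675,310.80
Total interest = total paid − principal = $675,310.80 − $362,307.21 = $313,003.59

Total interest = (PMT × n) - PV = $313,003.59


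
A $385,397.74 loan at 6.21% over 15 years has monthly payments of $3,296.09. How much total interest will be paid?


Total paid over the life of the loan = PMT × n.
Total paid = $3,296.09 × 180 = $593,296.20
Total interest = total paid − principal = $593,296.20 − $385,397.74 = $207,898.46

Total interest = (PMT × n) - PV = $207,898.46


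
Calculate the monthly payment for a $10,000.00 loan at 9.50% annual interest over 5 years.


Loan payment formula: PMT = PV × r / (1 − (1 + r)^(−n))
Monthly rate r = 0.095/12 ≈ 0.00791667, n = 60 months
Denominator: 1 − (1 + 0.095/12)^(−60) = 0.376951
PMT = $10,000.00 × (0.095/12) / 0.376951
PMT = $210.02 per month

PMT = PV × r / (1-(1+r)^(-n)) = $210.02/month


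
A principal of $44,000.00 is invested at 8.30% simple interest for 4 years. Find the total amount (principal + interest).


Total amount formula: A = P(1 + rt) = P + P·r·t
Interest: I = P × r × t = $44,000.00 × 0.083 × 4 = $14,608.00
A = P + I = $44,000.00 + $14,608.00 = $58,608.00

A = P + I = P(1 + rt) = $58,608.00


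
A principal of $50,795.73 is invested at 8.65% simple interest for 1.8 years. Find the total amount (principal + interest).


Total amount formula: A = P(1 + rt) = P + P·r·t
Interest: I = P × r × t = $50,795.73 × 0.0865 × 1.8 = $7,908.90
A = P + I = $50,795.73 + $7,908.90 = $58,704.63

A = P + I = P(1 + rt) = $58,704.63


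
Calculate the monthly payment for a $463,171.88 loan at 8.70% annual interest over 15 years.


Loan payment formula: PMT = PV × r / (1 − (1 + r)^(−n))
Monthly rate r = 0.087/12 = 0.00725, n = 180 months
Denominator: 1 − (1 + 0.087/12)^(−180) = 0.727548
PMT = $463,171.88 × (0.087/12) / 0.727548
PMT = $4,615.50 per month

PMT = PV × r / (1-(1+r)^(-n)) = $4,615.50/month


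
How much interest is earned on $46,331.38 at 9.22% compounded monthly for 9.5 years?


Compound interest earned = final amount − principal.
A = P(1 + r/n)^(nt) = $46,331.38 × (1 + 0.0922/12)^(12 × 9.5) = $110,871.48
Interest = A − P = $110,871.48 − $46,331.38 = $64,540.10

Interest = A - P = $64,540.10


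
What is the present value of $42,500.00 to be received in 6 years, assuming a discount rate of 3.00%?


Present value formula: PV = FV / (1 + r)^t
PV = $42,500.00 / (1 + 0.03)^6
PV = $42,500.00 / 1.1940523
PV = $35,593.08

PV = FV / (1 + r)^t = $35,593.08


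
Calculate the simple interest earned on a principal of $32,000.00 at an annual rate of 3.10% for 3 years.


Simple interest formula: I = P × r × t
I = $32,000.00 × 0.031 × 3
I = $2,976.00

I = P × r × t = $2,976.00


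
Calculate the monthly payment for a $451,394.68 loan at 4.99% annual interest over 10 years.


Loan payment formula: PMT = PV × r / (1 − (1 + r)^(−n))
Monthly rate r = 0.0499/12 ≈ 0.00415833, n = 120 months
Denominator: 1 − (1 + 0.0499/12)^(−120) = 0.39223401
PMT = $451,394.68 × (0.0499/12) / 0.39223401
PMT = $4,785.53 per month

PMT = PV × r / (1-(1+r)^(-n)) = $4,785.53/month


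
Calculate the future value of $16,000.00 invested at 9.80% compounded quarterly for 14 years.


Compound interest formula: A = P(1 + r/n)^(nt)
A = $16,000.00 × (1 + 0.098/4)^(4 × 14)
Growth factor: (1 + 0.098/4)^56 = 3.8785546
A = $16,000.00 × 3.8785546
A = $62,056.87

A = P(1 + r/n)^(nt) = $62,056.87


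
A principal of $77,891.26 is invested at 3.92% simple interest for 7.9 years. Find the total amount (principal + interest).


Total amount formula: A = P(1 + rt) = P + P·r·t
Interest: I = P × r × t = $77,891.26 × 0.0392 × 7.9 = $24,121.37
A = P + I = $77,891.26 + $24,121.37 = $102,012.63

A = P + I = P(1 + rt) = $102,012.63


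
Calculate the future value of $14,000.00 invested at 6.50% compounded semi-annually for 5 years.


Compound interest formula: A = P(1 + r/n)^(nt)
A = $14,000.00 × (1 + 0.065/2)^(2 × 5)
Growth factor: (1 + 0.065/2)^10 = 1.376894
A = $14,000.00 × 1.376894
A = $19,276.52

A = P(1 + r/n)^(nt) = $19,276.52


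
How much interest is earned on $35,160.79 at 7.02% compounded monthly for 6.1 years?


Compound interest earned = final amount − principal.
A = P(1 + r/n)^(nt) = $35,160.79 × (1 + 0.0702/12)^(12 × 6.1) = $53,887.79
Interest = A − P = $53,887.79 − $35,160.79 = $18,727.00

Interest = A - P = $18,727.00


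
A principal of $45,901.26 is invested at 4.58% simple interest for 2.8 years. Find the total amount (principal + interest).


Total amount formula: A = P(1 + rt) = P + P·r·t
Interest: I = P × r × t = $45,901.26 × 0.0458 × 2.8 = $5,886.38
A = P + I = $45,901.26 + $5,886.38 = $51,787.64

A = P + I = P(1 + rt) = $51,787.64


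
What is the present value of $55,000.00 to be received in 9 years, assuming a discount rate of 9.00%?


Present value formula: PV = FV / (1 + r)^t
PV = $55,000.00 / (1 + 0.09)^9
PV = $55,000.00 / 2.171893
PV = $25,323.53

PV = FV / (1 + r)^t = $25,323.53


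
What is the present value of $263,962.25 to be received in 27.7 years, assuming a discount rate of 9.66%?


Present value formula: PV = FV / (1 + r)^t
PV = $263,962.25 / (1 + 0.0966)^27.7
PV = $263,962.25 / 12.862823
PV = $20,521.33

PV = FV / (1 + r)^t = $20,521.33


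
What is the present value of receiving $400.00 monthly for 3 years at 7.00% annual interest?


Present value of an ordinary annuity: PV = PMT × (1 − (1 + r)^(−n)) / r
Monthly rate r = 0.07/12 ≈ 0.00583333, n = 36
PV = $400.00 × (1 − (1 + 0.07/12)^(−36)) / (0.07/12)
PV = $400.00 × 32.386464
PV = $12,954.59

PV = PMT × (1-(1+r)^(-n))/r = $12,954.59


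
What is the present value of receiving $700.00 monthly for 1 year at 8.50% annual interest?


Present value of an ordinary annuity: PV = PMT × (1 − (1 + r)^(−n)) / r
Monthly rate r = 0.085/12 ≈ 0.00708333, n = 12
PV = $700.00 × (1 − (1 + 0.085/12)^(−12)) / (0.085/12)
PV = $700.00 × 11.465289
PV = $8,025.70

PV = PMT × (1-(1+r)^(-n))/r = $8,025.70


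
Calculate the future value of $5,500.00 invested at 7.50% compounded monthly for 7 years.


Compound interest formula: A = P(1 + r/n)^(nt)
A = $5,500.00 × (1 + 0.075/12)^(12 × 7)
Growth factor: (1 + 0.075/12)^84 = 1.6876992
A = $5,500.00 × 1.6876992
A = $9,282.35

A = P(1 + r/n)^(nt) = $9,282.35


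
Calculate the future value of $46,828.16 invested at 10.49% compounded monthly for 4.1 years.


Compound interest formula: A = P(1 + r/n)^(nt)
A = $46,828.16 × (1 + 0.1049/12)^(12 × 4.1)
Growth factor: (1 + 0.1049/12)^49.2 = 1.5345252
A = $46,828.16 × 1.5345252
A = $71,858.99

A = P(1 + r/n)^(nt) = $71,858.99


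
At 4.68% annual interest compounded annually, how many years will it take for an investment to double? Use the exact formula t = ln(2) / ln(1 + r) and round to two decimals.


Doubling condition: (1 + r)^t = 2
Take ln of both sides: t × ln(1 + r) = ln(2)
t = ln(2) / ln(1 + r)
t = 0.693147 / 0.045738
t = 15.15

t = ln(2) / ln(1 + r) = 15.15 years


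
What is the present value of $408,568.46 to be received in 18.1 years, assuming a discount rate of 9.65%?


Present value formula: PV = FV / (1 + r)^t
PV = $408,568.46 / (1 + 0.0965)^18.1
PV = $408,568.46 / 5.2985412
PV = $77,109.61

PV = FV / (1 + r)^t = $77,109.61


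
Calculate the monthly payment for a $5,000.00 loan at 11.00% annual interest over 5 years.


Loan payment formula: PMT = PV × r / (1 − (1 + r)^(−n))
Monthly rate r = 0.11/12 ≈ 0.00916667, n = 60 months
Denominator: 1 − (1 + 0.11/12)^(−60) = 0.421603
PMT = $5,000.00 × (0.11/12) / 0.421603
PMT = $108.71 per month

PMT = PV × r / (1-(1+r)^(-n)) = $108.71/month


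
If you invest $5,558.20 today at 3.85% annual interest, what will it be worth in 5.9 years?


Future value formula: FV = PV × (1 + r)^t
FV = $5,558.20 × (1 + 0.0385)^5.9
FV = $5,558.20 × 1.2496787
FV = $6,945.96

FV = PV × (1 + r)^t = $6,945.96


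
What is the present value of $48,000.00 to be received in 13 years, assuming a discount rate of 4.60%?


Present value formula: PV = FV / (1 + r)^t
PV = $48,000.00 / (1 + 0.046)^13
PV = $48,000.00 / 1.794370
PV = $26,750.34

PV = FV / (1 + r)^t = $26,750.34


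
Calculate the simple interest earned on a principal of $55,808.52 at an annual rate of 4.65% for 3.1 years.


Simple interest formula: I = P × r × t
I = $55,808.52 × 0.0465 × 3.1
I = $8,044.80

I = P × r × t = $8,044.80


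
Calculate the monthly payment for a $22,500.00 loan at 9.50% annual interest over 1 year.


Loan payment formula: PMT = PV × r / (1 − (1 + r)^(−n))
Monthly rate r = 0.095/12 ≈ 0.00791667, n = 12 months
Denominator: 1 − (1 + 0.095/12)^(−12) = 0.090287
PMT = $22,500.00 × (0.095/12) / 0.090287
PMT = $1,972.88 per month

PMT = PV × r / (1-(1+r)^(-n)) = $1,972.88/month


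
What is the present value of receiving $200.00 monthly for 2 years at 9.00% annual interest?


Present value of an ordinary annuity: PV = PMT × (1 − (1 + r)^(−n)) / r
Monthly rate r = 0.09/12 = 0.0075, n = 24
PV = $200.00 × (1 − (1 + 0.09/12)^(−24)) / (0.09/12)
PV = $200.00 × 21.889146
PV = $4,377.83

PV = PMT × (1-(1+r)^(-n))/r = $4,377.83


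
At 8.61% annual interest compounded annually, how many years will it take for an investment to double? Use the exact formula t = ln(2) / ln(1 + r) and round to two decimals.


Doubling condition: (1 + r)^t = 2
Take ln of both sides: t × ln(1 + r) = ln(2)
t = ln(2) / ln(1 + r)
t = 0.693147 / 0.082593
t = 8.39

t = ln(2) / ln(1 + r) = 8.39 years


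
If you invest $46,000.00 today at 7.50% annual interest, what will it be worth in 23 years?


Future value formula: FV = PV × (1 + r)^t
FV = $46,000.00 × (1 + 0.075)^23
FV = $46,000.00 × 5.2770921
FV = $242,746.24

FV = PV × (1 + r)^t = $242,746.24


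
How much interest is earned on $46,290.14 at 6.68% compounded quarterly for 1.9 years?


Compound interest earned = final amount − principal.
A = P(1 + r/n)^(nt) = $46,290.14 × (1 + 0.0668/4)^(4 × 1.9) = $52,499.35
Interest = A − P = $52,499.35 − $46,290.14 = $6,209.21

Interest = A - P = $6,209.21


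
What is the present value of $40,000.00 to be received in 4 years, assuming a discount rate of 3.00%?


Present value formula: PV = FV / (1 + r)^t
PV = $40,000.00 / (1 + 0.03)^4
PV = $40,000.00 / 1.125509
PV = $35,539.48

PV = FV / (1 + r)^t = $35,539.48


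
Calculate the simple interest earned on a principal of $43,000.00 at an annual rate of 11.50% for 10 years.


Simple interest formula: I = P × r × t
I = $43,000.00 × 0.115 × 10
I = $49,450.00

I = P × r × t = $49,450.00


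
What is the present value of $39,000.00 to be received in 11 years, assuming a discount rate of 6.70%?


Present value formula: PV = FV / (1 + r)^t
PV = $39,000.00 / (1 + 0.067)^11
PV = $39,000.00 / 2.0408384
PV = $19,109.79

PV = FV / (1 + r)^t = $19,109.79


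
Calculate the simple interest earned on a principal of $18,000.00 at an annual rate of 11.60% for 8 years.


Simple interest formula: I = P × r × t
I = $18,000.00 × 0.116 × 8
I = $16,704.00

I = P × r × t = $16,704.00


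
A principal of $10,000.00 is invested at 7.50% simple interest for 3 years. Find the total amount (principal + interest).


Total amount formula: A = P(1 + rt) = P + P·r·t
Interest: I = P × r × t = $10,000.00 × 0.075 × 3 = $2,250.00
A = P + I = $10,000.00 + $2,250.00 = $12,250.00

A = P + I = P(1 + rt) = $12,250.00


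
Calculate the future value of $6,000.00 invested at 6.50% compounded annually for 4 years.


Compound interest formula: A = P(1 + r/n)^(nt)
A = $6,000.00 × (1 + 0.065/1)^(1 × 4)
Growth factor: (1 + 0.065/1)^4 = 1.286466
A = $6,000.00 × 1.286466
A = $7,718.80

A = P(1 + r/n)^(nt) = $7,718.80


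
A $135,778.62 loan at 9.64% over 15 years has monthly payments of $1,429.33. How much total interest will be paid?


Total paid over the life of the loan = PMT × n.
Total paid = $1,429.33 × 180 = $257,279.40
Total interest = total paid − principal = $257,279.40 − $135,778.62 = $121,500.78

Total interest = (PMT × n) - PV = $121,500.78


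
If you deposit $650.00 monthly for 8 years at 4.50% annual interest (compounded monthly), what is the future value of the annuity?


Future value of an ordinary annuity: FV = PMT × ((1 + r)^n − 1) / r
Monthly rate r = 0.045/12 = 0.00375, n = 96
FV = $650.00 × ((1 + 0.045/12)^96 − 1) / (0.045/12)
FV = $650.00 × 115.297241
FV = $74,943.21

FV = PMT × ((1+r)^n - 1)/r = $74,943.21


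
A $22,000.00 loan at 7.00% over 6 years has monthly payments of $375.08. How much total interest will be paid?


Total paid over the life of the loan = PMT × n.
Total paid = $375.08 × 72 = $27,005.76
Total interest = total paid − principal = $27,005.76 − $22,000.00 = $5,005.76

Total interest = (PMT × n) - PV = $5,005.76


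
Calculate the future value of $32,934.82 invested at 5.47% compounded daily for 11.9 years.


Compound interest formula: A = P(1 + r/n)^(nt)
A = $32,934.82 × (1 + 0.0547/365)^(365 × 11.9)
Growth factor: (1 + 0.0547/365)^4343.5 = 1.9172296
A = $32,934.82 × 1.9172296
A = $63,143.61

A = P(1 + r/n)^(nt) = $63,143.61


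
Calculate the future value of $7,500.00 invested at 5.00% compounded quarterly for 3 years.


Compound interest formula: A = P(1 + r/n)^(nt)
A = $7,500.00 × (1 + 0.05/4)^(4 × 3)
Growth factor: (1 + 0.05/4)^12 = 1.160755
A = $7,500.00 × 1.160755
A = $8,705.66

A = P(1 + r/n)^(nt) = $8,705.66


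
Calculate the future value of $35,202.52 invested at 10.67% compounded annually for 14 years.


Compound interest formula: A = P(1 + r/n)^(nt)
A = $35,202.52 × (1 + 0.1067/1)^(1 × 14)
Growth factor: (1 + 0.1067/1)^14 = 4.1344595
A = $35,202.52 × 4.1344595
A = $145,543.39

A = P(1 + r/n)^(nt) = $145,543.39


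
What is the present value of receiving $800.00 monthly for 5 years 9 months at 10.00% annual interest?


Present value of an ordinary annuity: PV = PMT × (1 − (1 + r)^(−n)) / r
Monthly rate r = 0.1/12 ≈ 0.00833333, n = 69
PV = $800.00 × (1 − (1 + 0.1/12)^(−69)) / (0.1/12)
PV = $800.00 × 52.314339
PV = $41,851.47

PV = PMT × (1-(1+r)^(-n))/r = $41,851.47


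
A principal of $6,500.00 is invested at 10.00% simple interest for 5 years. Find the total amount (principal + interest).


Total amount formula: A = P(1 + rt) = P + P·r·t
Interest: I = P × r × t = $6,500.00 × 0.1 × 5 = $3,250.00
A = P + I = $6,500.00 + $3,250.00 = $9,750.00

A = P + I = P(1 + rt) = $9,750.00


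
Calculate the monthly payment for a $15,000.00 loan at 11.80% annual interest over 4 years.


Loan payment formula: PMT = PV × r / (1 − (1 + r)^(−n))
Monthly rate r = 0.118/12 ≈ 0.00983333, n = 48 months
Denominator: 1 − (1 + 0.118/12)^(−48) = 0.374807
PMT = $15,000.00 × (0.118/12) / 0.374807
PMT = $393.54 per month

PMT = PV × r / (1-(1+r)^(-n)) = $393.54/month


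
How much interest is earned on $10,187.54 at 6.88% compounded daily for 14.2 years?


Compound interest earned = final amount − principal.
A = P(1 + r/n)^(nt) = $10,187.54 × (1 + 0.0688/365)^(365 × 14.2) = $27,059.37
Interest = A − P = $27,059.37 − $10,187.54 = $16,871.83

Interest = A - P = $16,871.83


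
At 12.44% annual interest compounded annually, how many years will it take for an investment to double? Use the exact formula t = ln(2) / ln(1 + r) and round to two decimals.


Doubling condition: (1 + r)^t = 2
Take ln of both sides: t × ln(1 + r) = ln(2)
t = ln(2) / ln(1 + r)
t = 0.693147 / 0.117250
t = 5.91

t = ln(2) / ln(1 + r) = 5.91 years


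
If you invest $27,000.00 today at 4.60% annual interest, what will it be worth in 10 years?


Future value formula: FV = PV × (1 + r)^t
FV = $27,000.00 × (1 + 0.046)^10
FV = $27,000.00 × 1.5678945
FV = $42,333.15

FV = PV × (1 + r)^t = $42,333.15


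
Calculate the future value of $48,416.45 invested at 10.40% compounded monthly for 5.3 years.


Compound interest formula: A = P(1 + r/n)^(nt)
A = $48,416.45 × (1 + 0.104/12)^(12 × 5.3)
Growth factor: (1 + 0.104/12)^63.6 = 1.731218
A = $48,416.45 × 1.731218
A = $83,819.43

A = P(1 + r/n)^(nt) = $83,819.43


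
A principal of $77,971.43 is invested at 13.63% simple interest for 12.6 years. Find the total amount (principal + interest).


Total amount formula: A = P(1 + rt) = P + P·r·t
Interest: I = P × r × t = $77,971.43 × 0.1363 × 12.6 = $133,906.57
A = P + I = $77,971.43 + $133,906.57 = $211,878.00

A = P + I = P(1 + rt) = $211,878.00


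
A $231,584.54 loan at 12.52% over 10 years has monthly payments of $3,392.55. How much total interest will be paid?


Total paid over the life of the loan = PMT × n.
Total paid = $3,392.55 × 120 = $407,106.00
Total interest = total paid − principal = $407,106.00 − $231,584.54 = $175,521.46

Total interest = (PMT × n) - PV = $175,521.46


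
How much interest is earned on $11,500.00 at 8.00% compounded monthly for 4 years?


Compound interest earned = final amount − principal.
A = P(1 + r/n)^(nt) = $11,500.00 × (1 + 0.08/12)^(12 × 4) = $15,820.16
Interest = A − P = $15,820.16 − $11,500.00 = $4,320.16

Interest = A - P = $4,320.16


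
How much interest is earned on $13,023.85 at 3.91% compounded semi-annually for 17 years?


Compound interest earned = final amount − principal.
A = P(1 + r/n)^(nt) = $13,023.85 × (1 + 0.0391/2)^(2 × 17) = $25,155.29
Interest = A − P = $25,155.29 − $13,023.85 = $12,131.44

Interest = A - P = $12,131.44


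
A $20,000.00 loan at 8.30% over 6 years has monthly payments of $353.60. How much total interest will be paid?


Total paid over the life of the loan = PMT × n.
Total paid = $353.60 × 72 = $25,459.20
Total interest = total paid − principal = $25,459.20 − $20,000.00 = $5,459.20

Total interest = (PMT × n) - PV = $5,459.20


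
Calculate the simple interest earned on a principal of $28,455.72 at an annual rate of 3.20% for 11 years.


Simple interest formula: I = P × r × t
I = $28,455.72 × 0.032 × 11
I = $10,016.41

I = P × r × t = $10,016.41


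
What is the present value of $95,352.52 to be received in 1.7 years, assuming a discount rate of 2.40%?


Present value formula: PV = FV / (1 + r)^t
PV = $95,352.52 / (1 + 0.024)^1.7
PV = $95,352.52 / 1.0411419
PV = $91,584.56

PV = FV / (1 + r)^t = $91,584.56


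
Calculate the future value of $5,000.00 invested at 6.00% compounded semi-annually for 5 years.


Compound interest formula: A = P(1 + r/n)^(nt)
A = $5,000.00 × (1 + 0.06/2)^(2 × 5)
Growth factor: (1 + 0.06/2)^10 = 1.343916
A = $5,000.00 × 1.343916
A = $6,719.58

A = P(1 + r/n)^(nt) = $6,719.58


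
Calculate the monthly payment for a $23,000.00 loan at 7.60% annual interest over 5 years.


Loan payment formula: PMT = PV × r / (1 − (1 + r)^(−n))
Monthly rate r = 0.076/12 ≈ 0.00633333, n = 60 months
Denominator: 1 − (1 + 0.076/12)^(−60) = 0.315319
PMT = $23,000.00 × (0.076/12) / 0.315319
PMT = $461.97 per month

PMT = PV × r / (1-(1+r)^(-n)) = $461.97/month


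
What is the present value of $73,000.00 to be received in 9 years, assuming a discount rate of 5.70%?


Present value formula: PV = FV / (1 + r)^t
PV = $73,000.00 / (1 + 0.057)^9
PV = $73,000.00 / 1.646929
PV = $44,324.92

PV = FV / (1 + r)^t = $44,324.92


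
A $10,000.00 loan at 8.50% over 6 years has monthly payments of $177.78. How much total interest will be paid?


Total paid over the life of the loan = PMT × n.
Total paid = $177.78 × 72 = $12,800.16
Total interest = total paid − principal = $12,800.16 − $10,000.00 = $2,800.16

Total interest = (PMT × n) - PV = $2,800.16


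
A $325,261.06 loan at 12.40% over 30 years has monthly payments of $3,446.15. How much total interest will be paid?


Total paid over the life of the loan = PMT × n.
Total paid = $3,446.15 × 360 = $1,240,614.00
Total interest = total paid − principal = $1,240,614.00 − $325,261.06 = $915,352.94

Total interest = (PMT × n) - PV = $915,352.94


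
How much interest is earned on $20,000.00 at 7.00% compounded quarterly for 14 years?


Compound interest earned = final amount − principal.
A = P(1 + r/n)^(nt) = $20,000.00 × (1 + 0.07/4)^(4 × 14) = $52,839.34
Interest = A − P = $52,839.34 − $20,000.00 = $32,839.34

Interest = A - P = $32,839.34


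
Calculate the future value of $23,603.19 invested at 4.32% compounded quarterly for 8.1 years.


Compound interest formula: A = P(1 + r/n)^(nt)
A = $23,603.19 × (1 + 0.0432/4)^(4 × 8.1)
Growth factor: (1 + 0.0432/4)^32.4 = 1.4162945
A = $23,603.19 × 1.4162945
A = $33,429.07

A = P(1 + r/n)^(nt) = $33,429.07


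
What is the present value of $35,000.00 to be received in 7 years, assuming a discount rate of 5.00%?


Present value formula: PV = FV / (1 + r)^t
PV = $35,000.00 / (1 + 0.05)^7
PV = $35,000.00 / 1.407100
PV = $24,873.85

PV = FV / (1 + r)^t = $24,873.85
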